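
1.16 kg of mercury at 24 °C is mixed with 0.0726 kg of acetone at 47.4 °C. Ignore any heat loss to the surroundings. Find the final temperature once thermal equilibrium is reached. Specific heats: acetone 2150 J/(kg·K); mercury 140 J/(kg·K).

Taking heat into each body as positive, Σ m c ΔT = 0:
0.0726·2150·(T − 47.4) + 1.16·140·(T − 24) = 0
318.49 T = 11296
T = 11296 / 318.49 = 35.5 °C

T_f ≈ 35.5 °C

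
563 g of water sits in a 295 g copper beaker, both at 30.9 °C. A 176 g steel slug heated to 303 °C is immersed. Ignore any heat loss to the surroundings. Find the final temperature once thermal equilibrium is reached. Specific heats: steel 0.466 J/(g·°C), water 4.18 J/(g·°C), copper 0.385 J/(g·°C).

T_f is the heat-capacity-weighted average of the initial temperatures:
T_f = (82.02·303 + 2353.3·30.9 + 113.58·30.9) / (82.02 + 2353.3 + 113.58)
    = 101079 / 2548.9 ≈ 39.66 °C

T_f ≈ 39.7 °C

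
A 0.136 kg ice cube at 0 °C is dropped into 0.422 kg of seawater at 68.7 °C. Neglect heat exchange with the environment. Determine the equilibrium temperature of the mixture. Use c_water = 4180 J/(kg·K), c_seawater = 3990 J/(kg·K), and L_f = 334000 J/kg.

Energy conservation, ΣQ = 0:
melt ice: 0.136×334000 = 45424
  meltwater 0→T: 0.136×4180×T = 568.48 T
  seawater cools: 0.422×3990×(T − 68.7) = 1683.8(T − 68.7)
2252.3 T = 115676 − 45424 = 70252
T ≈ 31.19 °C — above 0 °C, consistent with complete melting.

T_f ≈ 31.2 °C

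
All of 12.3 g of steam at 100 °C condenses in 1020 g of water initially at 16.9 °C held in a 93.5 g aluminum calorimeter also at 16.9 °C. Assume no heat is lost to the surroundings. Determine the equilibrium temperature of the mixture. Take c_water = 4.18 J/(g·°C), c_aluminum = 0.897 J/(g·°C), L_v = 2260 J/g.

Setting the total heat transfer to zero:
latent heat released on condensation: 12.3·2260 = 27798; condensed water 100 °C→T: 51.41(T − 100); original water: 4263.6(T − 16.9); aluminum cup: 93.5·0.897·(T − 16.9) = 83.87(T − 16.9)
4398.9 T = 27798 + 5141.4 + 73472 = 106412
T ≈ 24.19 °C, under the boiling point, so the assumption holds.

T_f ≈ 24.2 °C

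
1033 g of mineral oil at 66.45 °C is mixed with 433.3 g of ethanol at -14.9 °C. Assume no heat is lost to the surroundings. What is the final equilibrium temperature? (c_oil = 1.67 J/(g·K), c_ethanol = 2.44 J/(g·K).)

T_f is the heat-capacity-weighted average of the initial temperatures:
T_f = (1725.1*66.45 + 1057.3*(-14.9)) / (1725.1 + 1057.3)
    = 98881 / 2782.4 ≈ 35.54 °C

T_f ≈ 35.5 °C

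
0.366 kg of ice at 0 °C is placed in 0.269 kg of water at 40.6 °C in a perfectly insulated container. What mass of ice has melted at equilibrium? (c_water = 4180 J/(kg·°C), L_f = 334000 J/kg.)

m_melted ≈ 0.137 kg

Cooling the water to 0 °C releases 0.269×4180×40.6 = 45651 J.
Fully melting the ice requires m_ice L_f = 0.366×334000 = 122244 J.
Since 45651 < 122244 J, not all the ice melts; equilibrium is at 0 °C.
m_melt = 45651 / L_f = 0.1367 kg.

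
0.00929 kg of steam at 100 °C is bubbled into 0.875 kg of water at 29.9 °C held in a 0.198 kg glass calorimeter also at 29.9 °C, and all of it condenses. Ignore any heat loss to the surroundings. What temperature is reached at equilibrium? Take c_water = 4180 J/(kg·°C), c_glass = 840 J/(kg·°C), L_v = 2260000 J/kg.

Conservation of energy gives ΣQ = 0:
steam→water at 100 °C releases m L_v = 0.00929×2260000 = 20995; condensed water 100 °C→T: 38.83(T − 100); original water: 3657.5(T − 29.9); glass cup: 0.198×840×(T − 29.9) = 166.32(T − 29.9)
3862.7 T = 20995 + 3883.2 + 114332 = 139211
T ≈ 36.04 °C, under the boiling point, so the assumption holds.

T_f ≈ 36.0 °C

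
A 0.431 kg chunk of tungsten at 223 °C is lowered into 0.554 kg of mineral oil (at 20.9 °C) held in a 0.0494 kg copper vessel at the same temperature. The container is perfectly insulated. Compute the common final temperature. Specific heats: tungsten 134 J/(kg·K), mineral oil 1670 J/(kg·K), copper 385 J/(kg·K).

T_f ≈ 32.5 °C

Let T be the final temperature. ΣQ_i = 0:
0.431*134*(T − 223) + 0.554*1670*(T − 20.9) + 0.0494*385*(T − 20.9) = 0
57.75(T − 223) + 925.18(T − 20.9) + 19.02(T − 20.9) = 0
1002 T = 32613
T = 32613/1002 ≈ 32.55 °C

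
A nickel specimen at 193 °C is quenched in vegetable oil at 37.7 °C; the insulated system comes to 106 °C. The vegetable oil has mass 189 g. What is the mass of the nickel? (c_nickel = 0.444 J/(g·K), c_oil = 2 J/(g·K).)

Taking heat into each body as positive, Σ m c ΔT = 0:
m×0.444×(106 − 193) + 189×2×(106 − 37.7) = 0
-38.63 m = -25817
m = -25817/-38.63 ≈ 668.4 g

m ≈ 668 g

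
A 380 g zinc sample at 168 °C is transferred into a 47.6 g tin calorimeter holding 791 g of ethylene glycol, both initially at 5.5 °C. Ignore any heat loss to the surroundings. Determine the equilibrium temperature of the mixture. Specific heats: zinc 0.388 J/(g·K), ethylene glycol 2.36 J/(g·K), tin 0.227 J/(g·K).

Taking heat into each body as positive, Σ m c ΔT = 0:
380·0.388·(T − 168) + 791·2.36·(T − 5.5) + 47.6·0.227·(T − 5.5) = 0
(147.44 + 1866.8 + 10.81) T = 147.44·168 + 1866.8·5.5 + 10.81·5.5
T = 35097 / 2025 = 17.3 °C

T_f ≈ 17.3 °C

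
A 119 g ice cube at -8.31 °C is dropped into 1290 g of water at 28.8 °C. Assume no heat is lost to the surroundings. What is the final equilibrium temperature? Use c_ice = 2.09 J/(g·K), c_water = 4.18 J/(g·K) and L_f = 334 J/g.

Energy conservation, ΣQ = 0:
ice -8.31→0 °C: 119×2.09×8.31 = 2066.8; fusion: m_ice L_f = 119×334 = 39746; warm the meltwater: 497.42 T; water: 5392.2(T − 28.8)
5889.6 T = 155295 − 41813 = 113483
T ≈ 19.27 °C (positive, so assuming full melt was valid).

T_f ≈ 19.3 °C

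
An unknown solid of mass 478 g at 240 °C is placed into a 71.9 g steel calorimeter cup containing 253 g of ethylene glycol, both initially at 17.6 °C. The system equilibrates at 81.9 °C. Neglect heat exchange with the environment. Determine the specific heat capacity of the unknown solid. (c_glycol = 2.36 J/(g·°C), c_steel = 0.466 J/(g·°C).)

Taking heat into each body as positive, Σ m c ΔT = 0:
478×c×(81.9 − 240) + 253×2.36×(81.9 − 17.6) + 71.9×0.466×(81.9 − 17.6) = 0
-75572 c = -40547
c = -40547/-75572 ≈ 0.5365 J/(g·°C)

c ≈ 0.537 J/(g·°C)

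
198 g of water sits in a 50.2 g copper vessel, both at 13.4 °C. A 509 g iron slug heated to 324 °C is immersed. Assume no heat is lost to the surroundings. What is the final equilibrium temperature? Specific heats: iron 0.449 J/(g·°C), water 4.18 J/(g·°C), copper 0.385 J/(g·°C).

Taking heat into each body as positive, Σ m c ΔT = 0:
509×0.449×(T − 324) + 198×4.18×(T − 13.4) + 50.2×0.385×(T − 13.4) = 0
(228.54 + 827.64 + 19.33) T = 228.54×324 + 827.64×13.4 + 19.33×13.4
T = 85397 / 1075.5 = 79.4 °C

T_f ≈ 79.4 °C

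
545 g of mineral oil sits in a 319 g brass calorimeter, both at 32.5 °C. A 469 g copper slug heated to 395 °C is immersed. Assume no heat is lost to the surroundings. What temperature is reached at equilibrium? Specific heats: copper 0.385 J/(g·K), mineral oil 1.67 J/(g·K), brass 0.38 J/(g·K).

T_f ≈ 86.5 °C

Conservation of energy gives ΣQ = 0:
469·0.385·(T − 395) + 545·1.67·(T − 32.5) + 319·0.38·(T − 32.5) = 0
180.56(T − 395) + 910.15(T − 32.5) + 121.22(T − 32.5) = 0
(180.56 + 910.15 + 121.22) T = 180.56·395 + 910.15·32.5 + 121.22·32.5
T ≈ 86.51 °C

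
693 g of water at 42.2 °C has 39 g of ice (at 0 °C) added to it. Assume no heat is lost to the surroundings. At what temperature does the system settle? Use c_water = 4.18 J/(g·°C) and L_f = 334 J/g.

T_f ≈ 35.7 °C

Heat gained plus heat lost sum to zero:
melt ice: 39×334 = 13026
  meltwater 0→T: 39×4.18×T = 163.02 T
  water: 2896.7(T − 42.2)
3059.8 T = 122242 − 13026 = 109216
T ≈ 35.69 °C (positive, so assuming full melt was valid).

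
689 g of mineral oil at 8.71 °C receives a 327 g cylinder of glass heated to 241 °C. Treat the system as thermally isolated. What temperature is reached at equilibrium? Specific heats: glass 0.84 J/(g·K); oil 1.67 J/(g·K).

T_f ≈ 53.5 °C

Net heat exchanged in the isolated system is zero:
327×0.84×(T − 241) + 689×1.67×(T − 8.71) = 0
274.68(T − 241) + 1150.6(T − 8.71) = 0
1425.3 T = 76220
T = 76220 / 1425.3 = 53.5 °C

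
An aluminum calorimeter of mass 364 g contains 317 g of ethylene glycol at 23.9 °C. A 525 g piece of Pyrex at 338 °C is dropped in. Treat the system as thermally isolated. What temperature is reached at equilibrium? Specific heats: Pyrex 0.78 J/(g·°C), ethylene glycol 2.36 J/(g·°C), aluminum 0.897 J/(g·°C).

Energy conservation, ΣQ = 0:
525×0.78×(T − 338) + 317×2.36×(T − 23.9) + 364×0.897×(T − 23.9) = 0
409.5(T − 338) + 748.12(T − 23.9) + 326.51(T − 23.9) = 0
(409.5 + 748.12 + 326.51) T = 409.5×338 + 748.12×23.9 + 326.51×23.9
T = 164095 / 1484.1 = 111 °C

T_f ≈ 110.6 °C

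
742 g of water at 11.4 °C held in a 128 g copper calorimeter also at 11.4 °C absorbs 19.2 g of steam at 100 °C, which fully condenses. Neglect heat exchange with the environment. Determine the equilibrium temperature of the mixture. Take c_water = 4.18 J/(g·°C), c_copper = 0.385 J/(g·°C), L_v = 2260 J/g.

T_f ≈ 27.0 °C

Setting the total heat transfer to zero:
condense steam: −19.2·2260 = −43392
  condensed water 100 °C→T: 80.26(T − 100)
  original water: 3101.6(T − 11.4)
  copper cup: 128·0.385·(T − 11.4) = 49.28(T − 11.4)
3231.1 T = 43392 + 8025.6 + 35920 = 87337
T ≈ 27.03 °C, under the boiling point, so the assumption holds.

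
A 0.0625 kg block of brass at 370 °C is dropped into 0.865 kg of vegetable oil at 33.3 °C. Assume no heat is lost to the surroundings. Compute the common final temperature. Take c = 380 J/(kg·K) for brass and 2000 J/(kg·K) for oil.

|Q_brass| = |Q_oil|:
0.0625*380*(370 − T) = 0.865*2000*(T − 33.3)
23.75(370 − T) = 1730(T − 33.3)
1753.8 T = 66396  ⇒  T ≈ 37.86 °C

T_f ≈ 37.9 °C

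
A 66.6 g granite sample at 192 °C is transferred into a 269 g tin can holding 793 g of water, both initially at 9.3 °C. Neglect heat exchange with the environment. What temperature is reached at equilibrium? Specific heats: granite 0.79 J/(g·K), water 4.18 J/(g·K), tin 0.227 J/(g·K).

Net heat exchanged in the isolated system is zero:
66.6*0.79*(T − 192) + 793*4.18*(T − 9.3) + 269*0.227*(T − 9.3) = 0
52.61(T − 192) + 3314.7(T − 9.3) + 61.06(T − 9.3) = 0
3428.4 T = 41497
T ≈ 12.10 °C

T_f ≈ 12.1 °C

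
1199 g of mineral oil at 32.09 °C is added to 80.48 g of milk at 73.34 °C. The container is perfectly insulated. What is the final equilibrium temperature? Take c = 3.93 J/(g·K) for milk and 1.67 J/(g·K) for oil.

T_f is the heat-capacity-weighted average of the initial temperatures:
T_f = (316.29×73.34 + 2002.3×32.09) / (316.29 + 2002.3)
    = 87451 / 2318.6 ≈ 37.72 °C

T_f ≈ 37.7 °C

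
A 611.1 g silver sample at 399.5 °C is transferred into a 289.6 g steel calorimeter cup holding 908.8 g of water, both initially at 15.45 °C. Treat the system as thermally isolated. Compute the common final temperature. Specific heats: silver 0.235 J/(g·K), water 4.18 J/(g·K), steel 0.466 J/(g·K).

Taking heat into each body as positive, Σ m c ΔT = 0:
611.1·0.235·(T − 399.5) + 908.8·4.18·(T − 15.45) + 289.6·0.466·(T − 15.45) = 0
(143.61 + 3798.8 + 134.95) T = 143.61·399.5 + 3798.8·15.45 + 134.95·15.45
T = 118148/4077.3 ≈ 28.98 °C

T_f ≈ 29.0 °C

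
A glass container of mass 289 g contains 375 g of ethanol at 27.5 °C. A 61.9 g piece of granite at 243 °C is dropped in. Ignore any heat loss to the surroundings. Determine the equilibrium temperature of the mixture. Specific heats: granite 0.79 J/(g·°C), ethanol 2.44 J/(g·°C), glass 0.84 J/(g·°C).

T_f ≈ 36.2 °C

T_f is the heat-capacity-weighted average of the initial temperatures:
T_f = (48.9×243 + 915×27.5 + 242.76×27.5) / (48.9 + 915 + 242.76)
    = 43721 / 1206.7 ≈ 36.23 °C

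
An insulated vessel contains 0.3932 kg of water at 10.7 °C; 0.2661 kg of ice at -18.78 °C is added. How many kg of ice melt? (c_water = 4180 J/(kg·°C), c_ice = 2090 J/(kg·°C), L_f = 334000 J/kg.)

Heat available from the water dropping to 0 °C: 0.3932·4180·10.7 = 17586 J.
Of that, 0.2661·2090·18.78 = 10444 J goes to bring the ice to 0 °C, leaving 7141.8 J.
Fully melting the ice requires m_ice L_f = 0.2661·334000 = 88877 J.
Since 7141.8 < 88877 J, not all the ice melts; equilibrium is at 0 °C.
Mass melted = 7141.8/334000 ≈ 0.02138 kg.

m_melted ≈ 0.0214 kg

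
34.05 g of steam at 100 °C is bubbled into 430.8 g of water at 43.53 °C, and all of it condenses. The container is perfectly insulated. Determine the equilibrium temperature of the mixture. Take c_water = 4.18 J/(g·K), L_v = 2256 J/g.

Net heat exchanged in the isolated system is zero:
latent heat released on condensation: 34.05×2256 = 76817
  condensed water 100 °C→T: 142.33(T − 100)
  original water: 1800.7(T − 43.53)
1943.1 T = 76817 + 14233 + 78386 = 169436
T ≈ 87.20 °C, under the boiling point, so the assumption holds.

T_f ≈ 87.2 °C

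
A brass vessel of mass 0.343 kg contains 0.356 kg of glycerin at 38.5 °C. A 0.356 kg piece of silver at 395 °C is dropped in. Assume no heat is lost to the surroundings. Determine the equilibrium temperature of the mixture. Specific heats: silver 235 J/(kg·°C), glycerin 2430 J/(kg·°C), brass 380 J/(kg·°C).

T_f ≈ 66.1 °C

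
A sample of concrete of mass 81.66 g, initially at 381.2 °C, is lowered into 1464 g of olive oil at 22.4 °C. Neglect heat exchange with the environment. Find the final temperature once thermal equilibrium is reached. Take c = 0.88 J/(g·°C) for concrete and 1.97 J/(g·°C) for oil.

T_f ≈ 31.1 °C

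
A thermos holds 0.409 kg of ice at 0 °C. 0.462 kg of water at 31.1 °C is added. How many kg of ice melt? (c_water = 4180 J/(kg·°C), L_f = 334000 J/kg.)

m_melted ≈ 0.18 kg

Cooling the water to 0 °C releases 0.462·4180·31.1 = 60059 J.
To melt every bit of ice: 0.409·334000 = 136606 J.
Since 60059 < 136606 J, not all the ice melts; equilibrium is at 0 °C.
m_melt = 60059 / L_f = 0.1798 kg.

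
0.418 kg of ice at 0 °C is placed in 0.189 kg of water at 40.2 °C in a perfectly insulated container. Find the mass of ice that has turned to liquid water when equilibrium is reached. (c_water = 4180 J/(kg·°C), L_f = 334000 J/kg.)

Heat available from the water dropping to 0 °C: 0.189×4180×40.2 = 31759 J.
Melting all 0.418 kg of ice would need 0.418×334000 = 139612 J.
That's not enough to melt it all — equilibrium is at 0 °C with ice remaining.
Mass melted = 31759/334000 ≈ 0.09509 kg.

m_melted ≈ 0.0951 kg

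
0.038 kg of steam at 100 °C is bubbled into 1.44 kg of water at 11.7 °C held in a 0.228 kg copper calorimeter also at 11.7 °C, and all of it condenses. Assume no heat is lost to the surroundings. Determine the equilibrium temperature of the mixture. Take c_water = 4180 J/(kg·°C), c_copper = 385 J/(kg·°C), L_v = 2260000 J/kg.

T_f ≈ 27.6 °C

Setting the total heat transfer to zero:
condense steam: −0.038·2260000 = −85880
  condensed water 100 °C→T: 158.84(T − 100)
  water warms: 1.44·4180·(T − 11.7) = 6019.2(T − 11.7)
  copper cup: 0.228·385·(T − 11.7) = 87.78(T − 11.7)
6265.8 T = 85880 + 15884 + 71452 = 173216
T ≈ 27.64 °C (< 100 °C, so full condensation is consistent).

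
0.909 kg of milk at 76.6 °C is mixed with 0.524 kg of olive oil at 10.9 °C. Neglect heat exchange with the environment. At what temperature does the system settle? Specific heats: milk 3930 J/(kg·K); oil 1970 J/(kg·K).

T_f ≈ 61.9 °C

|Q_milk| = |Q_oil|:
0.909×3930×(76.6 − T) = 0.524×1970×(T − 10.9)
3572.4(76.6 − T) = 1032.3(T − 10.9)
4604.7 T = 284895  ⇒  T ≈ 61.87 °C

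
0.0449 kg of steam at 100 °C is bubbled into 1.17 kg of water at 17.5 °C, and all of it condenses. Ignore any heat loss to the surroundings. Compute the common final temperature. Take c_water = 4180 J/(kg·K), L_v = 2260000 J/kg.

T_f ≈ 40.5 °C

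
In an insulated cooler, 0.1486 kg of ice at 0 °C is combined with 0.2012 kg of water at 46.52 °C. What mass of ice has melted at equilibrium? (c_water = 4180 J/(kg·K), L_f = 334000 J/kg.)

Heat available from the water dropping to 0 °C: 0.2012×4180×46.52 = 39124 J.
Melting all 0.1486 kg of ice would need 0.1486×334000 = 49632 J.
That's not enough to melt it all — equilibrium is at 0 °C with ice remaining.
m_melt = 39124 / L_f = 0.1171 kg.

m_melted ≈ 0.117 kg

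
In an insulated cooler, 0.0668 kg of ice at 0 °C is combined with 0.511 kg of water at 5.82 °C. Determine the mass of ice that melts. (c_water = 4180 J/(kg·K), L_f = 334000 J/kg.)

m_melted ≈ 0.0372 kg

Cooling the water to 0 °C releases 0.511×4180×5.82 = 12431 J.
Fully melting the ice requires m_ice L_f = 0.0668×334000 = 22311 J.
That's not enough to melt it all — equilibrium is at 0 °C with ice remaining.
m_melt = 12431 / L_f = 0.03722 kg.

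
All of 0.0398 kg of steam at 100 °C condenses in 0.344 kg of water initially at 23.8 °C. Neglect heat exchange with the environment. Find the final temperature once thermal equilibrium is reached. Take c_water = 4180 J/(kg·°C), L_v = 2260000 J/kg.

Setting the total heat transfer to zero:
steam→water at 100 °C releases m L_v = 0.0398·2260000 = 89948
  condensate cools 100→T: 0.0398·4180·(T − 100) = 166.36(T − 100)
  original water: 1437.9(T − 23.8)
1604.3 T = 89948 + 16636 + 34222 = 140807
T ≈ 87.77 °C (< 100 °C, so full condensation is consistent).

T_f ≈ 87.8 °C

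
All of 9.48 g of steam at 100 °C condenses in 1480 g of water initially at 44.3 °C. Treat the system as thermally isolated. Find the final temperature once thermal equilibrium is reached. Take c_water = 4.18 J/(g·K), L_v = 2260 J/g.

T_f ≈ 48.1 °C

Energy conservation, ΣQ = 0:
condense steam: −9.48×2260 = −21425; condensate cools 100→T: 9.48×4.18×(T − 100) = 39.63(T − 100); original water: 6186.4(T − 44.3)
6226 T = 21425 + 3962.6 + 274058 = 299445
T ≈ 48.10 °C (< 100 °C, so full condensation is consistent).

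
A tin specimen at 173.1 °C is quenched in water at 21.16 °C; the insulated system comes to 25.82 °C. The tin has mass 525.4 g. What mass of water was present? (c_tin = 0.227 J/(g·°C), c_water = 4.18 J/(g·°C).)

|Q_tin| = |Q_water|:
525.4·0.227·(173.1 − 25.82) = m·4.18·(25.82 − 21.16)
19.48 m = 17565  ⇒  m ≈ 901.8 g

m ≈ 902 g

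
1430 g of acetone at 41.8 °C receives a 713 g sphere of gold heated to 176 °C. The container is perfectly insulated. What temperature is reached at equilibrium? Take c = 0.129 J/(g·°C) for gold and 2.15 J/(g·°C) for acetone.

T_f ≈ 45.7 °C

T_f = Σ m_i c_i T_i / Σ m_i c_i:
T_f = (91.98*176 + 3074.5*41.8) / (91.98 + 3074.5)
    = 144702 / 3166.5 ≈ 45.70 °C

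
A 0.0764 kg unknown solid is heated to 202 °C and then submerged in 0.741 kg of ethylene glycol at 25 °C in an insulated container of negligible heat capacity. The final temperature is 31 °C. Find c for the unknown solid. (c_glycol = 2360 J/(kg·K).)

c ≈ 803 J/(kg·K)

Conservation of energy gives ΣQ = 0:
0.0764×c×(31 − 202) + 0.741×2360×(31 − 25) = 0
-13.06 c = -10493
c = -10493/-13.06 ≈ 803.1 J/(kg·K)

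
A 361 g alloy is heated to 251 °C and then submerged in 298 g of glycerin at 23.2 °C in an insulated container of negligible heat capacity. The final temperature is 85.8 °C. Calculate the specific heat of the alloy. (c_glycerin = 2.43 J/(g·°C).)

c ≈ 0.76 J/(g·°C)

Conservation of energy gives ΣQ = 0:
361×c×(85.8 − 251) + 298×2.43×(85.8 − 23.2) = 0
-59637 c = -45331
c = -45331/-59637 ≈ 0.7601 J/(g·°C)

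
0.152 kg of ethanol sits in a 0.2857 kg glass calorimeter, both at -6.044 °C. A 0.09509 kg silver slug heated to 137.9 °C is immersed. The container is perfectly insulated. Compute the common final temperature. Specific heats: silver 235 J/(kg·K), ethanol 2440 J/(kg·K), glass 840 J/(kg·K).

T_f ≈ -1.0 °C

Net heat exchanged in the isolated system is zero:
0.09509·235·(T − 137.9) + 0.152·2440·(T − (-6.044)) + 0.2857·840·(T − (-6.044)) = 0
633.21 T = -610.55
T = -610.55 / 633.21 = -0.964 °C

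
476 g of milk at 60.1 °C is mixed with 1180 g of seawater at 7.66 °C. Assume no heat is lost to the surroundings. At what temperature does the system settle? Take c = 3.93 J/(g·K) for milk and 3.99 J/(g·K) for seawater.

Net heat exchanged in the isolated system is zero:
476*3.93*(T − 60.1) + 1180*3.99*(T − 7.66) = 0
1870.7(T − 60.1) + 4708.2(T − 7.66) = 0
6578.9 T = 148493
T ≈ 22.57 °C

T_f ≈ 22.6 °C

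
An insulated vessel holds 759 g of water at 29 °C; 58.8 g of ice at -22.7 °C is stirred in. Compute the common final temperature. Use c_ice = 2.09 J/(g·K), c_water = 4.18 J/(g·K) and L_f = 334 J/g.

Heat gained plus heat lost sum to zero:
ice -22.7→0 °C: 58.8·2.09·22.7 = 2789.6
  fusion: m_ice L_f = 58.8·334 = 19639
  warm the meltwater: 245.78 T
  water: 3172.6(T − 29)
3418.4 T = 92006 − 22429 = 69577
T ≈ 20.35 °C. Since T > 0 °C, the all-ice-melts assumption holds.

T_f ≈ 20.4 °C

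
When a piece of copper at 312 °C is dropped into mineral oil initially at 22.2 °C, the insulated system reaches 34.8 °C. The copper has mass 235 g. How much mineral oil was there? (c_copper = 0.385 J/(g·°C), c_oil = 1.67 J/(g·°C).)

m ≈ 1190 g

Setting the total heat transfer to zero:
235×0.385×(34.8 − 312) + m×1.67×(34.8 − 22.2) = 0
21.04 m = 25080
m = 25080/21.04 ≈ 1192 g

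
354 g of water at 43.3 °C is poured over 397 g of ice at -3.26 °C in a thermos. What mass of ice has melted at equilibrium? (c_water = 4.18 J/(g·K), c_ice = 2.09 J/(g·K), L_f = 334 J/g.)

Water can give up m c ΔT = 354×4.18×43.3 = 64072 J before reaching 0 °C.
Warming the ice to 0 °C takes 397×2.09×3.26 = 2704.9 J, leaving 61367 J for melting.
Fully melting the ice requires m_ice L_f = 397×334 = 132598 J.
61367 J < 132598 J, so only part of the ice melts and the system sits at 0 °C.
Mass melted = 61367/334 ≈ 183.7 g.

m_melted ≈ 184 g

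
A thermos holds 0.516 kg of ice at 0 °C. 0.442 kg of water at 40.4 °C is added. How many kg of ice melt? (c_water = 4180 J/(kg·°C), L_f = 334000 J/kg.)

m_melted ≈ 0.223 kg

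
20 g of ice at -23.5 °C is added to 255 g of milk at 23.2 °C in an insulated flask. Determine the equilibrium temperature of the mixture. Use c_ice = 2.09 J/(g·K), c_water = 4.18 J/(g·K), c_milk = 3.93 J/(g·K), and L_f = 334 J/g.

T_f ≈ 14.4 °C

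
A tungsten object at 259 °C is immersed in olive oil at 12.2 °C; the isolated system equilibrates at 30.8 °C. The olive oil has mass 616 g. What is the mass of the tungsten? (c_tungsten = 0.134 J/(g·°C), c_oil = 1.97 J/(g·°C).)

Heat lost by the tungsten = heat gained by the oil:
m×0.134×(259 − 30.8) = 616×1.97×(30.8 − 12.2)
30.58 m = 22571  ⇒  m ≈ 738.1 g

m ≈ 738 g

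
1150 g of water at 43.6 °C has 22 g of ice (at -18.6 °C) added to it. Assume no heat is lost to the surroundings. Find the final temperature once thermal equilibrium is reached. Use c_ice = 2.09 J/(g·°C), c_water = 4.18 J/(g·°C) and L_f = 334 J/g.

Setting the total heat transfer to zero:
ice -18.6→0 °C: 22×2.09×18.6 = 855.23; melt ice: 22×334 = 7348; meltwater 0→T: 22×4.18×T = 91.96 T; water: 4807(T − 43.6)
4899 T = 209585 − 8203.2 = 201382
T ≈ 41.11 °C (positive, so assuming full melt was valid).

T_f ≈ 41.1 °C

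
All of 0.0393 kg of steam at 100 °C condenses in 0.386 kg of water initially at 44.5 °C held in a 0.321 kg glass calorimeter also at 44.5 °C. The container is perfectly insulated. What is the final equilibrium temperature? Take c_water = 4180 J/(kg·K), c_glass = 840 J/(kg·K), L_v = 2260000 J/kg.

Net heat exchanged in the isolated system is zero:
condense steam: −0.0393·2260000 = −88818
  condensed water 100 °C→T: 164.27(T − 100)
  original water: 1613.5(T − 44.5)
  glass cup: 0.321·840·(T − 44.5) = 269.64(T − 44.5)
2047.4 T = 88818 + 16427 + 83799 = 189044
T ≈ 92.33 °C (< 100 °C, so full condensation is consistent).

T_f ≈ 92.3 °C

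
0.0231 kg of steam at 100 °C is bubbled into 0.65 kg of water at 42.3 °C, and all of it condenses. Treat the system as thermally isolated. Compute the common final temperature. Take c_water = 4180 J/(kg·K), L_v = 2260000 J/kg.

T_f ≈ 62.8 °C

Energy balance with sensible and latent terms:
latent heat released on condensation: 0.0231·2260000 = 52206
  condensate cools 100→T: 0.0231·4180·(T − 100) = 96.56(T − 100)
  water warms: 0.65·4180·(T − 42.3) = 2717(T − 42.3)
2813.6 T = 52206 + 9655.8 + 114929 = 176791
T ≈ 62.84 °C, under the boiling point, so the assumption holds.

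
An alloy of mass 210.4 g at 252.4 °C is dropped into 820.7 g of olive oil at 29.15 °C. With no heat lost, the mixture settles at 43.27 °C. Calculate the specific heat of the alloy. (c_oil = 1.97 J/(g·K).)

c ≈ 0.519 J/(g·K)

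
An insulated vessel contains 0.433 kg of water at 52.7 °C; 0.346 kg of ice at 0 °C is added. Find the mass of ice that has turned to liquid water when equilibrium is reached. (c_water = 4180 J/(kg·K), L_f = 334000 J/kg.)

m_melted ≈ 0.286 kg

Water can give up m c ΔT = 0.433·4180·52.7 = 95384 J before reaching 0 °C.
Fully melting the ice requires m_ice L_f = 0.346·334000 = 115564 J.
That's not enough to melt it all — equilibrium is at 0 °C with ice remaining.
m_melted·334000 = 95384  ⇒  m_melted ≈ 0.2856 kg.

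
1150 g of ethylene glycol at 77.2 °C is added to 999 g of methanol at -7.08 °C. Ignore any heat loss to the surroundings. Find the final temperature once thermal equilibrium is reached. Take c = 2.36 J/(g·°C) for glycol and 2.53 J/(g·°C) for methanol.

T_f = Σ m_i c_i T_i / Σ m_i c_i:
T_f = (2714*77.2 + 2527.5*(-7.08)) / (2714 + 2527.5)
    = 191626 / 5241.5 ≈ 36.56 °C

T_f ≈ 36.6 °C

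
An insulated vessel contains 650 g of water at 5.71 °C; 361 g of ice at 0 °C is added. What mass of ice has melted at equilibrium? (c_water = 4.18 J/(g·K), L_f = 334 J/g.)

Cooling the water to 0 °C releases 650·4.18·5.71 = 15514 J.
To melt every bit of ice: 361·334 = 120574 J.
Since 15514 < 120574 J, not all the ice melts; equilibrium is at 0 °C.
m_melted·334 = 15514  ⇒  m_melted ≈ 46.45 g.

m_melted ≈ 46.4 g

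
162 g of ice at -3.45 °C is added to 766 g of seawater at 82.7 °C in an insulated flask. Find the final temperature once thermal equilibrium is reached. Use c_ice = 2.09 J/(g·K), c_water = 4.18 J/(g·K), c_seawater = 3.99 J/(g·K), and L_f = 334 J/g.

T_f ≈ 52.9 °C

Heat gained plus heat lost sum to zero:
ice -3.45→0 °C: 162×2.09×3.45 = 1168.1; latent heat to melt: 162×334 = 54108; warm the meltwater: 677.16 T; seawater cools: 766×3.99×(T − 82.7) = 3056.3(T − 82.7)
3733.5 T = 252759 − 55276 = 197483
T ≈ 52.89 °C — above 0 °C, consistent with complete melting.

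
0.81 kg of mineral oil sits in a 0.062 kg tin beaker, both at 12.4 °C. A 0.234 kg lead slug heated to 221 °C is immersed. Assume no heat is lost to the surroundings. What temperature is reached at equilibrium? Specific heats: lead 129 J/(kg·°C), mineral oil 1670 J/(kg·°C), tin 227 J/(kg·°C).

T_f = Σ m_i c_i T_i / Σ m_i c_i:
T_f = (30.19×221 + 1352.7×12.4 + 14.07×12.4) / (30.19 + 1352.7 + 14.07)
    = 23619 / 1397 ≈ 16.91 °C

T_f ≈ 16.9 °C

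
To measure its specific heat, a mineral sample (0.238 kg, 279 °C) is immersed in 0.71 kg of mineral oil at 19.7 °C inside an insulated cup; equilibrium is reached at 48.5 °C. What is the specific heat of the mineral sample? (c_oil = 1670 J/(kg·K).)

m_s c (T_s − T_f) = m_oil c_oil (T_f − T_0):
0.238·c·(279 − 48.5) = 0.71·1670·(48.5 − 19.7)
54.86 c = 34148  ⇒  c ≈ 622.5 J/(kg·K)

c ≈ 622 J/(kg·K)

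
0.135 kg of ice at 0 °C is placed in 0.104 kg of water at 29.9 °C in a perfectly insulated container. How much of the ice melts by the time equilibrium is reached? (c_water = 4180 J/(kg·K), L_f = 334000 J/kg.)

m_melted ≈ 0.0389 kg

Water can give up m c ΔT = 0.104·4180·29.9 = 12998 J before reaching 0 °C.
Fully melting the ice requires m_ice L_f = 0.135·334000 = 45090 J.
That's not enough to melt it all — equilibrium is at 0 °C with ice remaining.
m_melted·334000 = 12998  ⇒  m_melted ≈ 0.03892 kg.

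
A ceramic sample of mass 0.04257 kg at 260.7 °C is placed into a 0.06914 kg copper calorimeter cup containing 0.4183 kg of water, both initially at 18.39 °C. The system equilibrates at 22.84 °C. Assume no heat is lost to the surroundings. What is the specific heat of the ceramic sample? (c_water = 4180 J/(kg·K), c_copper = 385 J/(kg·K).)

Heat gained plus heat lost sum to zero:
0.04257×c×(22.84 − 260.7) + 0.4183×4180×(22.84 − 18.39) + 0.06914×385×(22.84 − 18.39) = 0
-10.13 c = -7899.3
c = -7899.3/-10.13 ≈ 780.1 J/(kg·K)

c ≈ 780 J/(kg·K)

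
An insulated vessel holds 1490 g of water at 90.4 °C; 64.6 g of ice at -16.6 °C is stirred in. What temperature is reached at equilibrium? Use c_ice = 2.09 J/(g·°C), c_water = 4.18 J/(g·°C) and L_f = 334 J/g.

Net heat exchanged in the isolated system is zero:
warm ice to 0 °C: 64.6×2.09×(0 − (-16.6)) = 2241.2; latent heat to melt: 64.6×334 = 21576; meltwater 0→T: 64.6×4.18×T = 270.03 T; water cools: 1490×4.18×(T − 90.4) = 6228.2(T − 90.4)
6498.2 T = 563029 − 23818 = 539212
T ≈ 82.98 °C (positive, so assuming full melt was valid).

T_f ≈ 83.0 °C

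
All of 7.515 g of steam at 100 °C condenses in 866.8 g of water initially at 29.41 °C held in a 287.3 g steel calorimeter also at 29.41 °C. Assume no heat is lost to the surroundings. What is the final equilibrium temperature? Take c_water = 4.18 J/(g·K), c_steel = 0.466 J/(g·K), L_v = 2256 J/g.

Net heat exchanged in the isolated system is zero:
latent heat released on condensation: 7.515·2256 = 16954; condensate cools 100→T: 7.515·4.18·(T − 100) = 31.41(T − 100); original water: 3623.2(T − 29.41); cup: 133.88(T − 29.41)
3788.5 T = 16954 + 3141.3 + 110496 = 130592
T ≈ 34.47 °C, under the boiling point, so the assumption holds.

T_f ≈ 34.5 °C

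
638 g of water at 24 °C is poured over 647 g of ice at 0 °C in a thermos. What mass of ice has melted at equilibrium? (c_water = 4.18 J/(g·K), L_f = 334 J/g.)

Water can give up m c ΔT = 638·4.18·24 = 64004 J before reaching 0 °C.
Melting all 647 g of ice would need 647·334 = 216098 J.
Since 64004 < 216098 J, not all the ice melts; equilibrium is at 0 °C.
m_melt = 64004 / L_f = 191.6 g.

m_melted ≈ 192 g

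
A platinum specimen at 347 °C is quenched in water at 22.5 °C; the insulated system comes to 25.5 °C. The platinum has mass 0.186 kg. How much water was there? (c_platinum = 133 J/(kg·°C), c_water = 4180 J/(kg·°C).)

Heat lost by the platinum = heat gained by the water:
0.186×133×(347 − 25.5) = m×4180×(25.5 − 22.5)
12540 m = 7953.3  ⇒  m ≈ 0.6342 kg

m ≈ 0.634 kg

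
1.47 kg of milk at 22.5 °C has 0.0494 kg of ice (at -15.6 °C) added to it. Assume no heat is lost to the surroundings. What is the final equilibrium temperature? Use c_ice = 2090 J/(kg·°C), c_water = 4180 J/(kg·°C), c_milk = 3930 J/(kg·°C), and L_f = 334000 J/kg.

Energy conservation, ΣQ = 0:
ice -15.6→0 °C: 0.0494·2090·15.6 = 1610.6; latent heat to melt: 0.0494·334000 = 16500; warm the meltwater: 206.49 T; milk cools: 1.47·3930·(T − 22.5) = 5777.1(T − 22.5)
5983.6 T = 129985 − 18110 = 111875
T ≈ 18.70 °C — above 0 °C, consistent with complete melting.

T_f ≈ 18.7 °C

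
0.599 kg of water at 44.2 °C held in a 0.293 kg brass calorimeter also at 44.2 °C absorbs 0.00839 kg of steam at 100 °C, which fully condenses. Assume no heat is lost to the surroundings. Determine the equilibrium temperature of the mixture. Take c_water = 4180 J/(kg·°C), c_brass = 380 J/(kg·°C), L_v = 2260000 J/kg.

Heat gained plus heat lost sum to zero:
condense steam: −0.00839×2260000 = −18961
  condensed water 100 °C→T: 35.07(T − 100)
  original water: 2503.8(T − 44.2)
  brass cup: 0.293×380×(T − 44.2) = 111.34(T − 44.2)
2650.2 T = 18961 + 3507 + 115590 = 138058
T ≈ 52.09 °C, under the boiling point, so the assumption holds.

T_f ≈ 52.1 °C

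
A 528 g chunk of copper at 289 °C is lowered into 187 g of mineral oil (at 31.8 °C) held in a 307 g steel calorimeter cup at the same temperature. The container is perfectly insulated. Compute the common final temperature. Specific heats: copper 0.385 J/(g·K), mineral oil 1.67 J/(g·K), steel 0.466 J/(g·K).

T_f ≈ 111.2 °C

Setting the total heat transfer to zero:
528×0.385×(T − 289) + 187×1.67×(T − 31.8) + 307×0.466×(T − 31.8) = 0
658.63 T = 73228
T ≈ 111.18 °C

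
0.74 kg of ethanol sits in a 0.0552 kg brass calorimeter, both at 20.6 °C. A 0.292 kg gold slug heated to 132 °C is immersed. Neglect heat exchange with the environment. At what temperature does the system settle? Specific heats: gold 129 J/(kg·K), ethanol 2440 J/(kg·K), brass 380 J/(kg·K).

T_f ≈ 22.9 °C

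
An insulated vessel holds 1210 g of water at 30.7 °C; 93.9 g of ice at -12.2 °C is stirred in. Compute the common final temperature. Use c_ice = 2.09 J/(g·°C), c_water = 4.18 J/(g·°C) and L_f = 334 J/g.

Heat gained plus heat lost sum to zero:
ice -12.2→0 °C: 93.9×2.09×12.2 = 2394.3
  fusion: m_ice L_f = 93.9×334 = 31363
  meltwater 0→T: 93.9×4.18×T = 392.5 T
  water: 5057.8(T − 30.7)
5450.3 T = 155274 − 33757 = 121518
T ≈ 22.30 °C (positive, so assuming full melt was valid).

T_f ≈ 22.3 °C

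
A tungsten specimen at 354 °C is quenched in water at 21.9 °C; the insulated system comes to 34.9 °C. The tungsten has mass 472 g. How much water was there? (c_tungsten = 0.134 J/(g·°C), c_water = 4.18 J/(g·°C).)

m ≈ 371 g

Energy conservation, ΣQ = 0:
472×0.134×(34.9 − 354) + m×4.18×(34.9 − 21.9) = 0
54.34 m = 20182
m = 20182/54.34 ≈ 371.4 g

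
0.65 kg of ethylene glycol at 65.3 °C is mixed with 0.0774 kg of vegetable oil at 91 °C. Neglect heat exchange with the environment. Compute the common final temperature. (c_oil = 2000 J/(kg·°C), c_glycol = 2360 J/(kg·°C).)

T_f ≈ 67.7 °C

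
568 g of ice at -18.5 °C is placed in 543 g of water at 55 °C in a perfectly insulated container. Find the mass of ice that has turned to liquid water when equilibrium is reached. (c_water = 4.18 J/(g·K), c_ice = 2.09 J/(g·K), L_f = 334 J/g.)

Heat available from the water dropping to 0 °C: 543×4.18×55 = 124836 J.
Of that, 568×2.09×18.5 = 21962 J goes to bring the ice to 0 °C, leaving 102874 J.
To melt every bit of ice: 568×334 = 189712 J.
Since 102874 < 189712 J, not all the ice melts; equilibrium is at 0 °C.
m_melted×334 = 102874  ⇒  m_melted ≈ 308 g.

m_melted ≈ 308 g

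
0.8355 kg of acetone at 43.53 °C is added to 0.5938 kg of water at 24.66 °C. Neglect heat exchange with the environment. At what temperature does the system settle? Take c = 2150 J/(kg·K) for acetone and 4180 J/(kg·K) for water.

Heat lost by the acetone equals heat gained by the water:
0.8355·2150·(43.53 − T) = 0.5938·4180·(T − 24.66)
1796.3(43.53 − T) = 2482.1(T − 24.66)
4278.4 T = 139402  ⇒  T ≈ 32.58 °C

T_f ≈ 32.6 °C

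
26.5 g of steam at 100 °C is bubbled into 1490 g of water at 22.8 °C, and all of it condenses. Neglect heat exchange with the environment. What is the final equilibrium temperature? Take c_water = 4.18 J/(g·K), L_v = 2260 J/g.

T_f ≈ 33.6 °C

Taking heat into each body as positive, Σ m c ΔT = 0:
latent heat released on condensation: 26.5·2260 = 59890
  condensed water 100 °C→T: 110.77(T − 100)
  water warms: 1490·4.18·(T − 22.8) = 6228.2(T − 22.8)
6339 T = 59890 + 11077 + 142003 = 212970
T ≈ 33.60 °C, under the boiling point, so the assumption holds.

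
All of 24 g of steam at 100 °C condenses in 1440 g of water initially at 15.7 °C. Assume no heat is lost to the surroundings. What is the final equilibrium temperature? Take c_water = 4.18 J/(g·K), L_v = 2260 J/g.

Energy conservation, ΣQ = 0:
steam→water at 100 °C releases m L_v = 24·2260 = 54240; condensed water 100 °C→T: 100.32(T − 100); water warms: 1440·4.18·(T − 15.7) = 6019.2(T − 15.7)
6119.5 T = 54240 + 10032 + 94501 = 158773
T ≈ 25.95 °C — below 100 °C, confirming all the steam condensed.

T_f ≈ 25.9 °C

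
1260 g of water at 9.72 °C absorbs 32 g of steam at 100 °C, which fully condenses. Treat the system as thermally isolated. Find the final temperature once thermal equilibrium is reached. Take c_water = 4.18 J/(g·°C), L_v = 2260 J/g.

T_f ≈ 25.3 °C

Net heat exchanged in the isolated system is zero:
condense steam: −32×2260 = −72320; condensed water 100 °C→T: 133.76(T − 100); water warms: 1260×4.18×(T − 9.72) = 5266.8(T − 9.72)
5400.6 T = 72320 + 13376 + 51193 = 136889
T ≈ 25.35 °C — below 100 °C, confirming all the steam condensed.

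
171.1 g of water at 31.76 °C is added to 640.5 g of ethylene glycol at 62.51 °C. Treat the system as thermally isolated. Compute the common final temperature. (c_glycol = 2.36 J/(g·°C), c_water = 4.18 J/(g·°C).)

T_f ≈ 52.6 °C

T_f = Σ m_i c_i T_i / Σ m_i c_i:
T_f = (1511.6*62.51 + 715.2*31.76) / (1511.6 + 715.2)
    = 117204 / 2226.8 ≈ 52.63 °C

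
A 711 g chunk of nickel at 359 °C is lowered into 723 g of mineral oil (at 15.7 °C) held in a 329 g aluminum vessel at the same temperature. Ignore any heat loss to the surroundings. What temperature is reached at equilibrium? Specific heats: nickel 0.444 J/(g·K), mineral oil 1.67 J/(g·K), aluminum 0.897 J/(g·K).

T_f ≈ 75.3 °C

Net heat exchanged in the isolated system is zero:
711×0.444×(T − 359) + 723×1.67×(T − 15.7) + 329×0.897×(T − 15.7) = 0
315.68(T − 359) + 1207.4(T − 15.7) + 295.11(T − 15.7) = 0
(315.68 + 1207.4 + 295.11) T = 315.68×359 + 1207.4×15.7 + 295.11×15.7
T = 136920/1818.2 ≈ 75.31 °C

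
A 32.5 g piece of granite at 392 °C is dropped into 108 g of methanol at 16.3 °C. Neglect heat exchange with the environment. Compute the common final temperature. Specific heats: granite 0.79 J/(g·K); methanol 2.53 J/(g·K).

T_f ≈ 48.6 °C

Net heat exchanged in the isolated system is zero:
32.5×0.79×(T − 392) + 108×2.53×(T − 16.3) = 0
298.91 T = 14518
T = 14518 / 298.91 = 48.6 °C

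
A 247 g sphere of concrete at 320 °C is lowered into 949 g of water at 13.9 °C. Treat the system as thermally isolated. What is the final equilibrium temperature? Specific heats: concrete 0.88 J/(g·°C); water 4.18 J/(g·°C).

Conservation of energy gives ΣQ = 0:
247×0.88×(T − 320) + 949×4.18×(T − 13.9) = 0
(217.36 + 3966.8) T = 217.36×320 + 3966.8×13.9
T = 124694 / 4184.2 = 29.8 °C

T_f ≈ 29.8 °C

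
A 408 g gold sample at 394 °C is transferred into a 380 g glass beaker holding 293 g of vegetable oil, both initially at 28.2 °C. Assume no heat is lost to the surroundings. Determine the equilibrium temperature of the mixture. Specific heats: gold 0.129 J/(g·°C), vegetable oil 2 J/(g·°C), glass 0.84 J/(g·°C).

With ΣQ=0 the equilibrium temperature is the m·c-weighted mean:
T_f = (52.63*394 + 586*28.2 + 319.2*28.2) / (52.63 + 586 + 319.2)
    = 46264 / 957.83 ≈ 48.30 °C

T_f ≈ 48.3 °C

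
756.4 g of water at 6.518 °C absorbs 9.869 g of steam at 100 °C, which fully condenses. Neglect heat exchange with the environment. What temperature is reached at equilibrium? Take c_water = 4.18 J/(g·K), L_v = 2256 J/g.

T_f ≈ 14.7 °C

Heat gained plus heat lost sum to zero:
condense steam: −9.869×2256 = −22264
  condensate cools 100→T: 9.869×4.18×(T − 100) = 41.25(T − 100)
  original water: 3161.8(T − 6.518)
3203 T = 22264 + 4125.2 + 20608 = 46998
T ≈ 14.67 °C, under the boiling point, so the assumption holds.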